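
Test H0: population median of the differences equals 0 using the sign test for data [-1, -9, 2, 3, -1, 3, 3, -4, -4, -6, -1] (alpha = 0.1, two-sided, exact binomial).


Step 1: Discard zero differences. Original n = 11; n_eff = number of nonzero differences = 11.
Nonzero differences (with sign): -1, -9, +2, +3, -1, +3, +3, -4, -4, -6, -1
Step 2: Count signs: positive = 4, negative = 7.
Step 3: Under H0: P(positive) = 0.5, so the number of positives S ~ Bin(11, 0.5).
Step 4: Two-sided exact p-value = sum of Bin(11,0.5) probabilities at or below the observed probability = 0.548828.
Step 5: alpha = 0.1. fail to reject H0.

n_eff = 11, pos = 4, neg = 7, p = 0.548828, fail to reject H0.


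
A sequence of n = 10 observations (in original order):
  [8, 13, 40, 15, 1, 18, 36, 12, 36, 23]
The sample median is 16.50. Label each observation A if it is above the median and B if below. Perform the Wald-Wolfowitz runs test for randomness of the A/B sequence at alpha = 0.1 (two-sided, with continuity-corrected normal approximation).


Step 1: Compute median = 16.50; label A = above, B = below.
Labels in order: BBABBAABAA  (n_A = 5, n_B = 5)
Step 2: Count runs R = 6.
Step 3: Under H0 (random ordering), E[R] = 2*n_A*n_B/(n_A+n_B) + 1 = 2*5*5/10 + 1 = 6.0000.
        Var[R] = 2*n_A*n_B*(2*n_A*n_B - n_A - n_B) / ((n_A+n_B)^2 * (n_A+n_B-1)) = 2000/900 = 2.2222.
        SD[R] = 1.4907.
Step 4: R = E[R], so z = 0 with no continuity correction.
Step 5: Two-sided p-value via normal approximation = 2*(1 - Phi(|z|)) = 1.000000.
Step 6: alpha = 0.1. fail to reject H0.

R = 6, z = 0.0000, p = 1.000000, fail to reject H0.


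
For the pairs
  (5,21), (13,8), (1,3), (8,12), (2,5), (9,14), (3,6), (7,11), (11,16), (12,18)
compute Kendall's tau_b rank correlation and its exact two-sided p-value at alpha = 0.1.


Step 1: Enumerate the 45 unordered pairs (i,j) with i<j and classify each by sign(x_j-x_i) * sign(y_j-y_i).
  (1,2):dx=+8,dy=-13->D; (1,3):dx=-4,dy=-18->C; (1,4):dx=+3,dy=-9->D; (1,5):dx=-3,dy=-16->C
  (1,6):dx=+4,dy=-7->D; (1,7):dx=-2,dy=-15->C; (1,8):dx=+2,dy=-10->D; (1,9):dx=+6,dy=-5->D
  (1,10):dx=+7,dy=-3->D; (2,3):dx=-12,dy=-5->C; (2,4):dx=-5,dy=+4->D; (2,5):dx=-11,dy=-3->C
  (2,6):dx=-4,dy=+6->D; (2,7):dx=-10,dy=-2->C; (2,8):dx=-6,dy=+3->D; (2,9):dx=-2,dy=+8->D
  (2,10):dx=-1,dy=+10->D; (3,4):dx=+7,dy=+9->C; (3,5):dx=+1,dy=+2->C; (3,6):dx=+8,dy=+11->C
  (3,7):dx=+2,dy=+3->C; (3,8):dx=+6,dy=+8->C; (3,9):dx=+10,dy=+13->C; (3,10):dx=+11,dy=+15->C
  (4,5):dx=-6,dy=-7->C; (4,6):dx=+1,dy=+2->C; (4,7):dx=-5,dy=-6->C; (4,8):dx=-1,dy=-1->C
  (4,9):dx=+3,dy=+4->C; (4,10):dx=+4,dy=+6->C; (5,6):dx=+7,dy=+9->C; (5,7):dx=+1,dy=+1->C
  (5,8):dx=+5,dy=+6->C; (5,9):dx=+9,dy=+11->C; (5,10):dx=+10,dy=+13->C; (6,7):dx=-6,dy=-8->C
  (6,8):dx=-2,dy=-3->C; (6,9):dx=+2,dy=+2->C; (6,10):dx=+3,dy=+4->C; (7,8):dx=+4,dy=+5->C
  (7,9):dx=+8,dy=+10->C; (7,10):dx=+9,dy=+12->C; (8,9):dx=+4,dy=+5->C; (8,10):dx=+5,dy=+7->C
  (9,10):dx=+1,dy=+2->C
Step 2: C = 34, D = 11, total pairs = 45.
Step 3: tau = (C - D)/(n(n-1)/2) = (34 - 11)/45 = 0.511111.
Step 4: Exact two-sided p-value (enumerate n! = 3628800 permutations of y under H0): p = 0.046623.
Step 5: alpha = 0.1. reject H0.

tau_b = 0.5111 (C=34, D=11), p = 0.046623, reject H0.


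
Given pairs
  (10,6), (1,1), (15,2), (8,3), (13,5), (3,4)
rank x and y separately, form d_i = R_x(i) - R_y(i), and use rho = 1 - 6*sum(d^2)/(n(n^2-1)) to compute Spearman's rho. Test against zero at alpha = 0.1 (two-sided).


Step 1: Rank x and y separately (midranks; no ties here).
rank(x): 10->4, 1->1, 15->6, 8->3, 13->5, 3->2
rank(y): 6->6, 1->1, 2->2, 3->3, 5->5, 4->4
Step 2: d_i = R_x(i) - R_y(i); compute d_i^2.
  (4-6)^2=4, (1-1)^2=0, (6-2)^2=16, (3-3)^2=0, (5-5)^2=0, (2-4)^2=4
sum(d^2) = 24.
Step 3: rho = 1 - 6*24 / (6*(6^2 - 1)) = 1 - 144/210 = 0.314286.
Step 4: Under H0, t = rho * sqrt((n-2)/(1-rho^2)) = 0.6621 ~ t(4).
Step 5: Two-sided p-value from the t-distribution with 4 df = 0.544093.
Step 6: alpha = 0.1. fail to reject H0.

rho = 0.3143, p = 0.544093, fail to reject H0 at alpha = 0.1.


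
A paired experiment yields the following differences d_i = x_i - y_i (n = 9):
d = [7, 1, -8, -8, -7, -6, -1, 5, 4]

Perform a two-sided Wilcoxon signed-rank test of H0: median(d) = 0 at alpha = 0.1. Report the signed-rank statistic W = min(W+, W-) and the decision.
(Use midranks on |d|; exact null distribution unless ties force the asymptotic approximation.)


Step 1: Drop any zero differences (none here) and take |d_i|.
|d| = [7, 1, 8, 8, 7, 6, 1, 5, 4]
Step 2: Midrank |d_i| (ties get averaged ranks).
ranks: |7|->6.5, |1|->1.5, |8|->8.5, |8|->8.5, |7|->6.5, |6|->5, |1|->1.5, |5|->4, |4|->3
Step 3: Attach original signs; sum ranks with positive sign and with negative sign.
W+ = 6.5 + 1.5 + 4 + 3 = 15
W- = 8.5 + 8.5 + 6.5 + 5 + 1.5 = 30
(Check: W+ + W- = 45 should equal n(n+1)/2 = 45.)
Step 4: Test statistic W = min(W+, W-) = 15.
Step 5: Ties in |d|, so use the tie-corrected normal approximation.
        E[W] = n(n+1)/4 = 9*10/4 = 22.5.
        Tie groups: |d|=1 (t=2), |d|=7 (t=2), |d|=8 (t=2); sum(t^3 - t) = 18.
        Var[W] = n(n+1)(2n+1)/24 - sum(t^3-t)/48 = 1710/24 - 18/48 = 70.875.
        z = (W - E[W]) / sqrt(Var[W]) = (15 - 22.5) / 8.4187 = -0.8909.
        Two-sided p = 2*Phi(z) = 0.372998.
Step 6: alpha = 0.1. fail to reject H0.

W+ = 15, W- = 30, W = min = 15, p = 0.372998, fail to reject H0.


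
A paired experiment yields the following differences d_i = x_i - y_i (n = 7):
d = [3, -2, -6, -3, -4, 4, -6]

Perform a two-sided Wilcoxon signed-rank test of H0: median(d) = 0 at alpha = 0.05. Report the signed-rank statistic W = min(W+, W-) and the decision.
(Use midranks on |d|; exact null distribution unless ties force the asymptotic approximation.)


Step 1: Drop any zero differences (none here) and take |d_i|.
|d| = [3, 2, 6, 3, 4, 4, 6]
Step 2: Midrank |d_i| (ties get averaged ranks).
ranks: |3|->2.5, |2|->1, |6|->6.5, |3|->2.5, |4|->4.5, |4|->4.5, |6|->6.5
Step 3: Attach original signs; sum ranks with positive sign and with negative sign.
W+ = 2.5 + 4.5 = 7
W- = 1 + 6.5 + 2.5 + 4.5 + 6.5 = 21
(Check: W+ + W- = 28 should equal n(n+1)/2 = 28.)
Step 4: Test statistic W = min(W+, W-) = 7.
Step 5: Ties in |d|, so use the tie-corrected normal approximation.
        E[W] = n(n+1)/4 = 7*8/4 = 14.
        Tie groups: |d|=3 (t=2), |d|=4 (t=2), |d|=6 (t=2); sum(t^3 - t) = 18.
        Var[W] = n(n+1)(2n+1)/24 - sum(t^3-t)/48 = 840/24 - 18/48 = 34.625.
        z = (W - E[W]) / sqrt(Var[W]) = (7 - 14) / 5.8843 = -1.1896.
        Two-sided p = 2*Phi(z) = 0.234201.
Step 6: alpha = 0.05. fail to reject H0.

W+ = 7, W- = 21, W = min = 7, p = 0.234201, fail to reject H0.


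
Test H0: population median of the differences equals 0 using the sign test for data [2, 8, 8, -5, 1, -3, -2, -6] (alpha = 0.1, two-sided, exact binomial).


Step 1: Discard zero differences. Original n = 8; n_eff = number of nonzero differences = 8.
Nonzero differences (with sign): +2, +8, +8, -5, +1, -3, -2, -6
Step 2: Count signs: positive = 4, negative = 4.
Step 3: Under H0: P(positive) = 0.5, so the number of positives S ~ Bin(8, 0.5).
Step 4: Two-sided exact p-value = sum of Bin(8,0.5) probabilities at or below the observed probability = 1.000000.
Step 5: alpha = 0.1. fail to reject H0.

n_eff = 8, pos = 4, neg = 4, p = 1.000000, fail to reject H0.


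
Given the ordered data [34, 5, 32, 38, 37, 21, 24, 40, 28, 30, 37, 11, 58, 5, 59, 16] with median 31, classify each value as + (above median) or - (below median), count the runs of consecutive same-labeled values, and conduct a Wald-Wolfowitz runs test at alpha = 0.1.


Step 1: Compute median = 31; label A = above, B = below.
Labels in order: ABAAABBABBABABAB  (n_A = 8, n_B = 8)
Step 2: Count runs R = 12.
Step 3: Under H0 (random ordering), E[R] = 2*n_A*n_B/(n_A+n_B) + 1 = 2*8*8/16 + 1 = 9.0000.
        Var[R] = 2*n_A*n_B*(2*n_A*n_B - n_A - n_B) / ((n_A+n_B)^2 * (n_A+n_B-1)) = 14336/3840 = 3.7333.
        SD[R] = 1.9322.
Step 4: Continuity-corrected z = (R - 0.5 - E[R]) / SD[R] = (12 - 0.5 - 9.0000) / 1.9322 = 1.2939.
Step 5: Two-sided p-value via normal approximation = 2*(1 - Phi(|z|)) = 0.195709.
Step 6: alpha = 0.1. fail to reject H0.

R = 12, z = 1.2939, p = 0.195709, fail to reject H0.


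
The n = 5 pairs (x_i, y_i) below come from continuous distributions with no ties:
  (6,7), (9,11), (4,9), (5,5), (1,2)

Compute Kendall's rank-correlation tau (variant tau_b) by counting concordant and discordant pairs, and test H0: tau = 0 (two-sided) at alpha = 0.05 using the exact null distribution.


Step 1: Enumerate the 10 unordered pairs (i,j) with i<j and classify each by sign(x_j-x_i) * sign(y_j-y_i).
  (1,2):dx=+3,dy=+4->C; (1,3):dx=-2,dy=+2->D; (1,4):dx=-1,dy=-2->C; (1,5):dx=-5,dy=-5->C
  (2,3):dx=-5,dy=-2->C; (2,4):dx=-4,dy=-6->C; (2,5):dx=-8,dy=-9->C; (3,4):dx=+1,dy=-4->D
  (3,5):dx=-3,dy=-7->C; (4,5):dx=-4,dy=-3->C
Step 2: C = 8, D = 2, total pairs = 10.
Step 3: tau = (C - D)/(n(n-1)/2) = (8 - 2)/10 = 0.600000.
Step 4: Exact two-sided p-value (enumerate n! = 120 permutations of y under H0): p = 0.233333.
Step 5: alpha = 0.05. fail to reject H0.

tau_b = 0.6000 (C=8, D=2), p = 0.233333, fail to reject H0.


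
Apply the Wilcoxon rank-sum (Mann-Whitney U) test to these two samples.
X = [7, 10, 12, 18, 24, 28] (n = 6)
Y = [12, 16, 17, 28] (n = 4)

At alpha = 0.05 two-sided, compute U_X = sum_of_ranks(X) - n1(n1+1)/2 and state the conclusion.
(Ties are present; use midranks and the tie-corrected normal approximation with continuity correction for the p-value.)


Step 1: Combine and sort all 10 observations; assign midranks.
sorted (value, group): (7,X), (10,X), (12,X), (12,Y), (16,Y), (17,Y), (18,X), (24,X), (28,X), (28,Y)
ranks: 7->1, 10->2, 12->3.5, 12->3.5, 16->5, 17->6, 18->7, 24->8, 28->9.5, 28->9.5
Step 2: Rank sum for X: R1 = 1 + 2 + 3.5 + 7 + 8 + 9.5 = 31.
Step 3: U_X = R1 - n1(n1+1)/2 = 31 - 6*7/2 = 31 - 21 = 10.
       U_Y = n1*n2 - U_X = 24 - 10 = 14.
Step 4: Ties are present, so use the tie-corrected normal approximation (with continuity correction) for the p-value.
Step 5: p-value = 0.747637; compare to alpha = 0.05. fail to reject H0.

U_X = 10, p = 0.747637, fail to reject H0 at alpha = 0.05.


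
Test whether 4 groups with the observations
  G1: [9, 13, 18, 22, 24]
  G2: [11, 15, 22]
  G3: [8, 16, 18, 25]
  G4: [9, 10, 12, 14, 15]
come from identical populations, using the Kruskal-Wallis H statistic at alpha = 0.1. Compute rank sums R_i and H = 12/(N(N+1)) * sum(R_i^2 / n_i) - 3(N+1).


Step 1: Combine all N = 17 observations and assign midranks.
sorted (value, group, rank): (8,G3,1), (9,G1,2.5), (9,G4,2.5), (10,G4,4), (11,G2,5), (12,G4,6), (13,G1,7), (14,G4,8), (15,G2,9.5), (15,G4,9.5), (16,G3,11), (18,G1,12.5), (18,G3,12.5), (22,G1,14.5), (22,G2,14.5), (24,G1,16), (25,G3,17)
Step 2: Sum ranks within each group.
R_1 = 52.5 (n_1 = 5)
R_2 = 29 (n_2 = 3)
R_3 = 41.5 (n_3 = 4)
R_4 = 30 (n_4 = 5)
Step 3: H = 12/(N(N+1)) * sum(R_i^2/n_i) - 3(N+1)
     = 12/(17*18) * (52.5^2/5 + 29^2/3 + 41.5^2/4 + 30^2/5) - 3*18
     = 0.039216 * 1442.15 - 54
     = 2.554739.
Step 4: Ties present; correction factor C = 1 - 24/(17^3 - 17) = 0.995098. Corrected H = 2.554739 / 0.995098 = 2.567323.
Step 5: Under H0, H ~ chi^2(3); p-value = 0.463247.
Step 6: alpha = 0.1. fail to reject H0.

H = 2.5673, df = 3, p = 0.463247, fail to reject H0.


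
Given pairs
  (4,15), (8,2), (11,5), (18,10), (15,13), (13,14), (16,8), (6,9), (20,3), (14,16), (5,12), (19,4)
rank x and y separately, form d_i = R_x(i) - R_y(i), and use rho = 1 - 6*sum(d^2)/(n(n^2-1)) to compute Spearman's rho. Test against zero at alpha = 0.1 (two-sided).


Step 1: Rank x and y separately (midranks; no ties here).
rank(x): 4->1, 8->4, 11->5, 18->10, 15->8, 13->6, 16->9, 6->3, 20->12, 14->7, 5->2, 19->11
rank(y): 15->11, 2->1, 5->4, 10->7, 13->9, 14->10, 8->5, 9->6, 3->2, 16->12, 12->8, 4->3
Step 2: d_i = R_x(i) - R_y(i); compute d_i^2.
  (1-11)^2=100, (4-1)^2=9, (5-4)^2=1, (10-7)^2=9, (8-9)^2=1, (6-10)^2=16, (9-5)^2=16, (3-6)^2=9, (12-2)^2=100, (7-12)^2=25, (2-8)^2=36, (11-3)^2=64
sum(d^2) = 386.
Step 3: rho = 1 - 6*386 / (12*(12^2 - 1)) = 1 - 2316/1716 = -0.349650.
Step 4: Under H0, t = rho * sqrt((n-2)/(1-rho^2)) = -1.1802 ~ t(10).
Step 5: Two-sided p-value from the t-distribution with 10 df = 0.265239.
Step 6: alpha = 0.1. fail to reject H0.

rho = -0.3497, p = 0.265239, fail to reject H0 at alpha = 0.1.


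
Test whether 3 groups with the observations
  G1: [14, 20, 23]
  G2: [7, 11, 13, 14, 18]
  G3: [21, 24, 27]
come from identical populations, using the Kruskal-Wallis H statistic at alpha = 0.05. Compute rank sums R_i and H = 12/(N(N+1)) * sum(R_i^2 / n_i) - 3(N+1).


Step 1: Combine all N = 11 observations and assign midranks.
sorted (value, group, rank): (7,G2,1), (11,G2,2), (13,G2,3), (14,G1,4.5), (14,G2,4.5), (18,G2,6), (20,G1,7), (21,G3,8), (23,G1,9), (24,G3,10), (27,G3,11)
Step 2: Sum ranks within each group.
R_1 = 20.5 (n_1 = 3)
R_2 = 16.5 (n_2 = 5)
R_3 = 29 (n_3 = 3)
Step 3: H = 12/(N(N+1)) * sum(R_i^2/n_i) - 3(N+1)
     = 12/(11*12) * (20.5^2/3 + 16.5^2/5 + 29^2/3) - 3*12
     = 0.090909 * 474.867 - 36
     = 7.169697.
Step 4: Ties present; correction factor C = 1 - 6/(11^3 - 11) = 0.995455. Corrected H = 7.169697 / 0.995455 = 7.202435.
Step 5: Under H0, H ~ chi^2(2); p-value = 0.027290.
Step 6: alpha = 0.05. reject H0.

H = 7.2024, df = 2, p = 0.027290, reject H0.


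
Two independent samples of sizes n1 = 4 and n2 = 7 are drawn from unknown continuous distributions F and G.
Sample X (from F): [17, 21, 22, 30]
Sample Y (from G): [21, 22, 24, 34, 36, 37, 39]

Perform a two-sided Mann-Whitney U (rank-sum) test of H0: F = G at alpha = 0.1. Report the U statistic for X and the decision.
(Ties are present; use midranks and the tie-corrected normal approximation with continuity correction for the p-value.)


Step 1: Combine and sort all 11 observations; assign midranks.
sorted (value, group): (17,X), (21,X), (21,Y), (22,X), (22,Y), (24,Y), (30,X), (34,Y), (36,Y), (37,Y), (39,Y)
ranks: 17->1, 21->2.5, 21->2.5, 22->4.5, 22->4.5, 24->6, 30->7, 34->8, 36->9, 37->10, 39->11
Step 2: Rank sum for X: R1 = 1 + 2.5 + 4.5 + 7 = 15.
Step 3: U_X = R1 - n1(n1+1)/2 = 15 - 4*5/2 = 15 - 10 = 5.
       U_Y = n1*n2 - U_X = 28 - 5 = 23.
Step 4: Ties are present, so use the tie-corrected normal approximation (with continuity correction) for the p-value.
Step 5: p-value = 0.106592; compare to alpha = 0.1. fail to reject H0.

U_X = 5, p = 0.106592, fail to reject H0 at alpha = 0.1.


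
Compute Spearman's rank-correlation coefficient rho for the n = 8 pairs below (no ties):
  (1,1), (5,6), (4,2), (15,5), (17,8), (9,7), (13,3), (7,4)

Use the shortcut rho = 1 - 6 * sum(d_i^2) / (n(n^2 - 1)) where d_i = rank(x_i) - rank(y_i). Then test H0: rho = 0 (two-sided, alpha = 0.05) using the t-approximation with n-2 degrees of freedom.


Step 1: Rank x and y separately (midranks; no ties here).
rank(x): 1->1, 5->3, 4->2, 15->7, 17->8, 9->5, 13->6, 7->4
rank(y): 1->1, 6->6, 2->2, 5->5, 8->8, 7->7, 3->3, 4->4
Step 2: d_i = R_x(i) - R_y(i); compute d_i^2.
  (1-1)^2=0, (3-6)^2=9, (2-2)^2=0, (7-5)^2=4, (8-8)^2=0, (5-7)^2=4, (6-3)^2=9, (4-4)^2=0
sum(d^2) = 26.
Step 3: rho = 1 - 6*26 / (8*(8^2 - 1)) = 1 - 156/504 = 0.690476.
Step 4: Under H0, t = rho * sqrt((n-2)/(1-rho^2)) = 2.3382 ~ t(6).
Step 5: Two-sided p-value from the t-distribution with 6 df = 0.057990.
Step 6: alpha = 0.05. fail to reject H0.

rho = 0.6905, p = 0.057990, fail to reject H0 at alpha = 0.05.


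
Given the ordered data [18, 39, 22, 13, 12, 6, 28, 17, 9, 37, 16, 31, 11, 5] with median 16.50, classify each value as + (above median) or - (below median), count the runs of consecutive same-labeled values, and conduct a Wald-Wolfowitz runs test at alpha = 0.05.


Step 1: Compute median = 16.50; label A = above, B = below.
Labels in order: AAABBBAABABABB  (n_A = 7, n_B = 7)
Step 2: Count runs R = 8.
Step 3: Under H0 (random ordering), E[R] = 2*n_A*n_B/(n_A+n_B) + 1 = 2*7*7/14 + 1 = 8.0000.
        Var[R] = 2*n_A*n_B*(2*n_A*n_B - n_A - n_B) / ((n_A+n_B)^2 * (n_A+n_B-1)) = 8232/2548 = 3.2308.
        SD[R] = 1.7974.
Step 4: R = E[R], so z = 0 with no continuity correction.
Step 5: Two-sided p-value via normal approximation = 2*(1 - Phi(|z|)) = 1.000000.
Step 6: alpha = 0.05. fail to reject H0.

R = 8, z = 0.0000, p = 1.000000, fail to reject H0.


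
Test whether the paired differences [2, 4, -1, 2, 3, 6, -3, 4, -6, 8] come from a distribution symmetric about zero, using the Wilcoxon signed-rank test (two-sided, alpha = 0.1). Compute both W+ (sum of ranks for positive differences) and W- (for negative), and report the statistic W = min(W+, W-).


Step 1: Drop any zero differences (none here) and take |d_i|.
|d| = [2, 4, 1, 2, 3, 6, 3, 4, 6, 8]
Step 2: Midrank |d_i| (ties get averaged ranks).
ranks: |2|->2.5, |4|->6.5, |1|->1, |2|->2.5, |3|->4.5, |6|->8.5, |3|->4.5, |4|->6.5, |6|->8.5, |8|->10
Step 3: Attach original signs; sum ranks with positive sign and with negative sign.
W+ = 2.5 + 6.5 + 2.5 + 4.5 + 8.5 + 6.5 + 10 = 41
W- = 1 + 4.5 + 8.5 = 14
(Check: W+ + W- = 55 should equal n(n+1)/2 = 55.)
Step 4: Test statistic W = min(W+, W-) = 14.
Step 5: Ties in |d|, so use the tie-corrected normal approximation.
        E[W] = n(n+1)/4 = 10*11/4 = 27.5.
        Tie groups: |d|=2 (t=2), |d|=3 (t=2), |d|=4 (t=2), |d|=6 (t=2); sum(t^3 - t) = 24.
        Var[W] = n(n+1)(2n+1)/24 - sum(t^3-t)/48 = 2310/24 - 24/48 = 95.75.
        z = (W - E[W]) / sqrt(Var[W]) = (14 - 27.5) / 9.7852 = -1.3796.
        Two-sided p = 2*Phi(z) = 0.167699.
Step 6: alpha = 0.1. fail to reject H0.

W+ = 41, W- = 14, W = min = 14, p = 0.167699, fail to reject H0.


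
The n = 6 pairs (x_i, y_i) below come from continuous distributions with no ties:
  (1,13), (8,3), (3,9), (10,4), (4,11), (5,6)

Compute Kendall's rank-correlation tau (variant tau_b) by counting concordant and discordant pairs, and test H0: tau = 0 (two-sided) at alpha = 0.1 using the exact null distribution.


Step 1: Enumerate the 15 unordered pairs (i,j) with i<j and classify each by sign(x_j-x_i) * sign(y_j-y_i).
  (1,2):dx=+7,dy=-10->D; (1,3):dx=+2,dy=-4->D; (1,4):dx=+9,dy=-9->D; (1,5):dx=+3,dy=-2->D
  (1,6):dx=+4,dy=-7->D; (2,3):dx=-5,dy=+6->D; (2,4):dx=+2,dy=+1->C; (2,5):dx=-4,dy=+8->D
  (2,6):dx=-3,dy=+3->D; (3,4):dx=+7,dy=-5->D; (3,5):dx=+1,dy=+2->C; (3,6):dx=+2,dy=-3->D
  (4,5):dx=-6,dy=+7->D; (4,6):dx=-5,dy=+2->D; (5,6):dx=+1,dy=-5->D
Step 2: C = 2, D = 13, total pairs = 15.
Step 3: tau = (C - D)/(n(n-1)/2) = (2 - 13)/15 = -0.733333.
Step 4: Exact two-sided p-value (enumerate n! = 720 permutations of y under H0): p = 0.055556.
Step 5: alpha = 0.1. reject H0.

tau_b = -0.7333 (C=2, D=13), p = 0.055556, reject H0.


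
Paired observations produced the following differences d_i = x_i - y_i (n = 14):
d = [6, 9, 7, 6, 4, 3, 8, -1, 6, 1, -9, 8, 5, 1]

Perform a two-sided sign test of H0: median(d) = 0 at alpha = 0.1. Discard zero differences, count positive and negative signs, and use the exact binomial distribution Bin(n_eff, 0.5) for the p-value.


Step 1: Discard zero differences. Original n = 14; n_eff = number of nonzero differences = 14.
Nonzero differences (with sign): +6, +9, +7, +6, +4, +3, +8, -1, +6, +1, -9, +8, +5, +1
Step 2: Count signs: positive = 12, negative = 2.
Step 3: Under H0: P(positive) = 0.5, so the number of positives S ~ Bin(14, 0.5).
Step 4: Two-sided exact p-value = sum of Bin(14,0.5) probabilities at or below the observed probability = 0.012939.
Step 5: alpha = 0.1. reject H0.

n_eff = 14, pos = 12, neg = 2, p = 0.012939, reject H0.


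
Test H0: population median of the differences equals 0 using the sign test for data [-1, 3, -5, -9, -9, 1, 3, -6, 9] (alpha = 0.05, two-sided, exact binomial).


Step 1: Discard zero differences. Original n = 9; n_eff = number of nonzero differences = 9.
Nonzero differences (with sign): -1, +3, -5, -9, -9, +1, +3, -6, +9
Step 2: Count signs: positive = 4, negative = 5.
Step 3: Under H0: P(positive) = 0.5, so the number of positives S ~ Bin(9, 0.5).
Step 4: Two-sided exact p-value = sum of Bin(9,0.5) probabilities at or below the observed probability = 1.000000.
Step 5: alpha = 0.05. fail to reject H0.

n_eff = 9, pos = 4, neg = 5, p = 1.000000, fail to reject H0.


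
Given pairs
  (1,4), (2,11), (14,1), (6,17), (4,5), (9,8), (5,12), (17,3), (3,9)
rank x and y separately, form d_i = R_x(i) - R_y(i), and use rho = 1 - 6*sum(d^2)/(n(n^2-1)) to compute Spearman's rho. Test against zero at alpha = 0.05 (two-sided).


Step 1: Rank x and y separately (midranks; no ties here).
rank(x): 1->1, 2->2, 14->8, 6->6, 4->4, 9->7, 5->5, 17->9, 3->3
rank(y): 4->3, 11->7, 1->1, 17->9, 5->4, 8->5, 12->8, 3->2, 9->6
Step 2: d_i = R_x(i) - R_y(i); compute d_i^2.
  (1-3)^2=4, (2-7)^2=25, (8-1)^2=49, (6-9)^2=9, (4-4)^2=0, (7-5)^2=4, (5-8)^2=9, (9-2)^2=49, (3-6)^2=9
sum(d^2) = 158.
Step 3: rho = 1 - 6*158 / (9*(9^2 - 1)) = 1 - 948/720 = -0.316667.
Step 4: Under H0, t = rho * sqrt((n-2)/(1-rho^2)) = -0.8833 ~ t(7).
Step 5: Two-sided p-value from the t-distribution with 7 df = 0.406397.
Step 6: alpha = 0.05. fail to reject H0.

rho = -0.3167, p = 0.406397, fail to reject H0 at alpha = 0.05.


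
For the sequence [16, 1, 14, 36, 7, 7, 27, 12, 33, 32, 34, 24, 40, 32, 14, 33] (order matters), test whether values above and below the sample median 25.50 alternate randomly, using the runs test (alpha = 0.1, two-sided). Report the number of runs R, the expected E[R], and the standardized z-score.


Step 1: Compute median = 25.50; label A = above, B = below.
Labels in order: BBBABBABAAABAABA  (n_A = 8, n_B = 8)
Step 2: Count runs R = 10.
Step 3: Under H0 (random ordering), E[R] = 2*n_A*n_B/(n_A+n_B) + 1 = 2*8*8/16 + 1 = 9.0000.
        Var[R] = 2*n_A*n_B*(2*n_A*n_B - n_A - n_B) / ((n_A+n_B)^2 * (n_A+n_B-1)) = 14336/3840 = 3.7333.
        SD[R] = 1.9322.
Step 4: Continuity-corrected z = (R - 0.5 - E[R]) / SD[R] = (10 - 0.5 - 9.0000) / 1.9322 = 0.2588.
Step 5: Two-sided p-value via normal approximation = 2*(1 - Phi(|z|)) = 0.795809.
Step 6: alpha = 0.1. fail to reject H0.

R = 10, z = 0.2588, p = 0.795809, fail to reject H0.


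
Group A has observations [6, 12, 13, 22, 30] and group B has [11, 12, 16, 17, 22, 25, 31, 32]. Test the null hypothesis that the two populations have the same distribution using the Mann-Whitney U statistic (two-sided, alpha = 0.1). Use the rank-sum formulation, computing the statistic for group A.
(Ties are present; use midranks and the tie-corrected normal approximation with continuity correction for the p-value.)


Step 1: Combine and sort all 13 observations; assign midranks.
sorted (value, group): (6,X), (11,Y), (12,X), (12,Y), (13,X), (16,Y), (17,Y), (22,X), (22,Y), (25,Y), (30,X), (31,Y), (32,Y)
ranks: 6->1, 11->2, 12->3.5, 12->3.5, 13->5, 16->6, 17->7, 22->8.5, 22->8.5, 25->10, 30->11, 31->12, 32->13
Step 2: Rank sum for X: R1 = 1 + 3.5 + 5 + 8.5 + 11 = 29.
Step 3: U_X = R1 - n1(n1+1)/2 = 29 - 5*6/2 = 29 - 15 = 14.
       U_Y = n1*n2 - U_X = 40 - 14 = 26.
Step 4: Ties are present, so use the tie-corrected normal approximation (with continuity correction) for the p-value.
Step 5: p-value = 0.419471; compare to alpha = 0.1. fail to reject H0.

U_X = 14, p = 0.419471, fail to reject H0 at alpha = 0.1.


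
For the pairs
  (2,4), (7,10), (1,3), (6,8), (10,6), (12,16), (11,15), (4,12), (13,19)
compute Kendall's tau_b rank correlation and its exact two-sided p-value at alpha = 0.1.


Step 1: Enumerate the 36 unordered pairs (i,j) with i<j and classify each by sign(x_j-x_i) * sign(y_j-y_i).
  (1,2):dx=+5,dy=+6->C; (1,3):dx=-1,dy=-1->C; (1,4):dx=+4,dy=+4->C; (1,5):dx=+8,dy=+2->C
  (1,6):dx=+10,dy=+12->C; (1,7):dx=+9,dy=+11->C; (1,8):dx=+2,dy=+8->C; (1,9):dx=+11,dy=+15->C
  (2,3):dx=-6,dy=-7->C; (2,4):dx=-1,dy=-2->C; (2,5):dx=+3,dy=-4->D; (2,6):dx=+5,dy=+6->C
  (2,7):dx=+4,dy=+5->C; (2,8):dx=-3,dy=+2->D; (2,9):dx=+6,dy=+9->C; (3,4):dx=+5,dy=+5->C
  (3,5):dx=+9,dy=+3->C; (3,6):dx=+11,dy=+13->C; (3,7):dx=+10,dy=+12->C; (3,8):dx=+3,dy=+9->C
  (3,9):dx=+12,dy=+16->C; (4,5):dx=+4,dy=-2->D; (4,6):dx=+6,dy=+8->C; (4,7):dx=+5,dy=+7->C
  (4,8):dx=-2,dy=+4->D; (4,9):dx=+7,dy=+11->C; (5,6):dx=+2,dy=+10->C; (5,7):dx=+1,dy=+9->C
  (5,8):dx=-6,dy=+6->D; (5,9):dx=+3,dy=+13->C; (6,7):dx=-1,dy=-1->C; (6,8):dx=-8,dy=-4->C
  (6,9):dx=+1,dy=+3->C; (7,8):dx=-7,dy=-3->C; (7,9):dx=+2,dy=+4->C; (8,9):dx=+9,dy=+7->C
Step 2: C = 31, D = 5, total pairs = 36.
Step 3: tau = (C - D)/(n(n-1)/2) = (31 - 5)/36 = 0.722222.
Step 4: Exact two-sided p-value (enumerate n! = 362880 permutations of y under H0): p = 0.005886.
Step 5: alpha = 0.1. reject H0.

tau_b = 0.7222 (C=31, D=5), p = 0.005886, reject H0.


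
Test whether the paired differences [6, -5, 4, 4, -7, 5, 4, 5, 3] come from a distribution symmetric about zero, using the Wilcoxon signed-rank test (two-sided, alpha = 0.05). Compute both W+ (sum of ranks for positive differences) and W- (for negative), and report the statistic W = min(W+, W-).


Step 1: Drop any zero differences (none here) and take |d_i|.
|d| = [6, 5, 4, 4, 7, 5, 4, 5, 3]
Step 2: Midrank |d_i| (ties get averaged ranks).
ranks: |6|->8, |5|->6, |4|->3, |4|->3, |7|->9, |5|->6, |4|->3, |5|->6, |3|->1
Step 3: Attach original signs; sum ranks with positive sign and with negative sign.
W+ = 8 + 3 + 3 + 6 + 3 + 6 + 1 = 30
W- = 6 + 9 = 15
(Check: W+ + W- = 45 should equal n(n+1)/2 = 45.)
Step 4: Test statistic W = min(W+, W-) = 15.
Step 5: Ties in |d|, so use the tie-corrected normal approximation.
        E[W] = n(n+1)/4 = 9*10/4 = 22.5.
        Tie groups: |d|=4 (t=3), |d|=5 (t=3); sum(t^3 - t) = 48.
        Var[W] = n(n+1)(2n+1)/24 - sum(t^3-t)/48 = 1710/24 - 48/48 = 70.25.
        z = (W - E[W]) / sqrt(Var[W]) = (15 - 22.5) / 8.3815 = -0.8948.
        Two-sided p = 2*Phi(z) = 0.370881.
Step 6: alpha = 0.05. fail to reject H0.

W+ = 30, W- = 15, W = min = 15, p = 0.370881, fail to reject H0.


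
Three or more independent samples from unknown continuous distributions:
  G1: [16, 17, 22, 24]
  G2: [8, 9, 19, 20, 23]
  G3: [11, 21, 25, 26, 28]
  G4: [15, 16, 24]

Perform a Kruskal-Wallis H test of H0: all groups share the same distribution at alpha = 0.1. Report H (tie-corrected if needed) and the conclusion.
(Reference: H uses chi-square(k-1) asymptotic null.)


Step 1: Combine all N = 17 observations and assign midranks.
sorted (value, group, rank): (8,G2,1), (9,G2,2), (11,G3,3), (15,G4,4), (16,G1,5.5), (16,G4,5.5), (17,G1,7), (19,G2,8), (20,G2,9), (21,G3,10), (22,G1,11), (23,G2,12), (24,G1,13.5), (24,G4,13.5), (25,G3,15), (26,G3,16), (28,G3,17)
Step 2: Sum ranks within each group.
R_1 = 37 (n_1 = 4)
R_2 = 32 (n_2 = 5)
R_3 = 61 (n_3 = 5)
R_4 = 23 (n_4 = 3)
Step 3: H = 12/(N(N+1)) * sum(R_i^2/n_i) - 3(N+1)
     = 12/(17*18) * (37^2/4 + 32^2/5 + 61^2/5 + 23^2/3) - 3*18
     = 0.039216 * 1467.58 - 54
     = 3.552288.
Step 4: Ties present; correction factor C = 1 - 12/(17^3 - 17) = 0.997549. Corrected H = 3.552288 / 0.997549 = 3.561016.
Step 5: Under H0, H ~ chi^2(3); p-value = 0.312934.
Step 6: alpha = 0.1. fail to reject H0.

H = 3.5610, df = 3, p = 0.312934, fail to reject H0.


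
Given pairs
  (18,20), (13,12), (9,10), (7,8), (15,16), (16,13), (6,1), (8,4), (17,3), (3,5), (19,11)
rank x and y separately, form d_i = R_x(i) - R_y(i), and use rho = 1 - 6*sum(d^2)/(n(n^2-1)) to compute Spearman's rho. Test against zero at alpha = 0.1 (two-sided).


Step 1: Rank x and y separately (midranks; no ties here).
rank(x): 18->10, 13->6, 9->5, 7->3, 15->7, 16->8, 6->2, 8->4, 17->9, 3->1, 19->11
rank(y): 20->11, 12->8, 10->6, 8->5, 16->10, 13->9, 1->1, 4->3, 3->2, 5->4, 11->7
Step 2: d_i = R_x(i) - R_y(i); compute d_i^2.
  (10-11)^2=1, (6-8)^2=4, (5-6)^2=1, (3-5)^2=4, (7-10)^2=9, (8-9)^2=1, (2-1)^2=1, (4-3)^2=1, (9-2)^2=49, (1-4)^2=9, (11-7)^2=16
sum(d^2) = 96.
Step 3: rho = 1 - 6*96 / (11*(11^2 - 1)) = 1 - 576/1320 = 0.563636.
Step 4: Under H0, t = rho * sqrt((n-2)/(1-rho^2)) = 2.0470 ~ t(9).
Step 5: Two-sided p-value from the t-distribution with 9 df = 0.070952.
Step 6: alpha = 0.1. reject H0.

rho = 0.5636, p = 0.070952, reject H0 at alpha = 0.1.


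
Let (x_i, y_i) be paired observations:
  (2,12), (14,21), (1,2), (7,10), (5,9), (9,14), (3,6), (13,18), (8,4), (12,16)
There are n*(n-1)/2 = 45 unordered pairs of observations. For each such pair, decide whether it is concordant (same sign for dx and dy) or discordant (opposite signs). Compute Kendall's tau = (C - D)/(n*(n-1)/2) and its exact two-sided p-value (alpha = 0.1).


Step 1: Enumerate the 45 unordered pairs (i,j) with i<j and classify each by sign(x_j-x_i) * sign(y_j-y_i).
  (1,2):dx=+12,dy=+9->C; (1,3):dx=-1,dy=-10->C; (1,4):dx=+5,dy=-2->D; (1,5):dx=+3,dy=-3->D
  (1,6):dx=+7,dy=+2->C; (1,7):dx=+1,dy=-6->D; (1,8):dx=+11,dy=+6->C; (1,9):dx=+6,dy=-8->D
  (1,10):dx=+10,dy=+4->C; (2,3):dx=-13,dy=-19->C; (2,4):dx=-7,dy=-11->C; (2,5):dx=-9,dy=-12->C
  (2,6):dx=-5,dy=-7->C; (2,7):dx=-11,dy=-15->C; (2,8):dx=-1,dy=-3->C; (2,9):dx=-6,dy=-17->C
  (2,10):dx=-2,dy=-5->C; (3,4):dx=+6,dy=+8->C; (3,5):dx=+4,dy=+7->C; (3,6):dx=+8,dy=+12->C
  (3,7):dx=+2,dy=+4->C; (3,8):dx=+12,dy=+16->C; (3,9):dx=+7,dy=+2->C; (3,10):dx=+11,dy=+14->C
  (4,5):dx=-2,dy=-1->C; (4,6):dx=+2,dy=+4->C; (4,7):dx=-4,dy=-4->C; (4,8):dx=+6,dy=+8->C
  (4,9):dx=+1,dy=-6->D; (4,10):dx=+5,dy=+6->C; (5,6):dx=+4,dy=+5->C; (5,7):dx=-2,dy=-3->C
  (5,8):dx=+8,dy=+9->C; (5,9):dx=+3,dy=-5->D; (5,10):dx=+7,dy=+7->C; (6,7):dx=-6,dy=-8->C
  (6,8):dx=+4,dy=+4->C; (6,9):dx=-1,dy=-10->C; (6,10):dx=+3,dy=+2->C; (7,8):dx=+10,dy=+12->C
  (7,9):dx=+5,dy=-2->D; (7,10):dx=+9,dy=+10->C; (8,9):dx=-5,dy=-14->C; (8,10):dx=-1,dy=-2->C
  (9,10):dx=+4,dy=+12->C
Step 2: C = 38, D = 7, total pairs = 45.
Step 3: tau = (C - D)/(n(n-1)/2) = (38 - 7)/45 = 0.688889.
Step 4: Exact two-sided p-value (enumerate n! = 3628800 permutations of y under H0): p = 0.004687.
Step 5: alpha = 0.1. reject H0.

tau_b = 0.6889 (C=38, D=7), p = 0.004687, reject H0.


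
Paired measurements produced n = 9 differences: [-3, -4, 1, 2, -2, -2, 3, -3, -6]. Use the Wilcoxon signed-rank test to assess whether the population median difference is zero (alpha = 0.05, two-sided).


Step 1: Drop any zero differences (none here) and take |d_i|.
|d| = [3, 4, 1, 2, 2, 2, 3, 3, 6]
Step 2: Midrank |d_i| (ties get averaged ranks).
ranks: |3|->6, |4|->8, |1|->1, |2|->3, |2|->3, |2|->3, |3|->6, |3|->6, |6|->9
Step 3: Attach original signs; sum ranks with positive sign and with negative sign.
W+ = 1 + 3 + 6 = 10
W- = 6 + 8 + 3 + 3 + 6 + 9 = 35
(Check: W+ + W- = 45 should equal n(n+1)/2 = 45.)
Step 4: Test statistic W = min(W+, W-) = 10.
Step 5: Ties in |d|, so use the tie-corrected normal approximation.
        E[W] = n(n+1)/4 = 9*10/4 = 22.5.
        Tie groups: |d|=2 (t=3), |d|=3 (t=3); sum(t^3 - t) = 48.
        Var[W] = n(n+1)(2n+1)/24 - sum(t^3-t)/48 = 1710/24 - 48/48 = 70.25.
        z = (W - E[W]) / sqrt(Var[W]) = (10 - 22.5) / 8.3815 = -1.4914.
        Two-sided p = 2*Phi(z) = 0.135863.
Step 6: alpha = 0.05. fail to reject H0.

W+ = 10, W- = 35, W = min = 10, p = 0.135863, fail to reject H0.


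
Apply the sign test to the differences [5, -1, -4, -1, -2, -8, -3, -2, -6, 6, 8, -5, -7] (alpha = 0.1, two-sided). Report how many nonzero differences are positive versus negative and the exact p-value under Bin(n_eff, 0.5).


Step 1: Discard zero differences. Original n = 13; n_eff = number of nonzero differences = 13.
Nonzero differences (with sign): +5, -1, -4, -1, -2, -8, -3, -2, -6, +6, +8, -5, -7
Step 2: Count signs: positive = 3, negative = 10.
Step 3: Under H0: P(positive) = 0.5, so the number of positives S ~ Bin(13, 0.5).
Step 4: Two-sided exact p-value = sum of Bin(13,0.5) probabilities at or below the observed probability = 0.092285.
Step 5: alpha = 0.1. reject H0.

n_eff = 13, pos = 3, neg = 10, p = 0.092285, reject H0.


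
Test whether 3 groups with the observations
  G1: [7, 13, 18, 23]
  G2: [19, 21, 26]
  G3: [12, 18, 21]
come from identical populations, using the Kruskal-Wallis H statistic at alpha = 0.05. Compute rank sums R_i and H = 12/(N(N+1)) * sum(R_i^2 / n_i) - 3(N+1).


Step 1: Combine all N = 10 observations and assign midranks.
sorted (value, group, rank): (7,G1,1), (12,G3,2), (13,G1,3), (18,G1,4.5), (18,G3,4.5), (19,G2,6), (21,G2,7.5), (21,G3,7.5), (23,G1,9), (26,G2,10)
Step 2: Sum ranks within each group.
R_1 = 17.5 (n_1 = 4)
R_2 = 23.5 (n_2 = 3)
R_3 = 14 (n_3 = 3)
Step 3: H = 12/(N(N+1)) * sum(R_i^2/n_i) - 3(N+1)
     = 12/(10*11) * (17.5^2/4 + 23.5^2/3 + 14^2/3) - 3*11
     = 0.109091 * 325.979 - 33
     = 2.561364.
Step 4: Ties present; correction factor C = 1 - 12/(10^3 - 10) = 0.987879. Corrected H = 2.561364 / 0.987879 = 2.592791.
Step 5: Under H0, H ~ chi^2(2); p-value = 0.273516.
Step 6: alpha = 0.05. fail to reject H0.

H = 2.5928, df = 2, p = 0.273516, fail to reject H0.


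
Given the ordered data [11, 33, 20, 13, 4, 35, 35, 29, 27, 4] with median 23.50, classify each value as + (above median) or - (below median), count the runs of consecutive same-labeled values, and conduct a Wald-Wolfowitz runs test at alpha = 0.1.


Step 1: Compute median = 23.50; label A = above, B = below.
Labels in order: BABBBAAAAB  (n_A = 5, n_B = 5)
Step 2: Count runs R = 5.
Step 3: Under H0 (random ordering), E[R] = 2*n_A*n_B/(n_A+n_B) + 1 = 2*5*5/10 + 1 = 6.0000.
        Var[R] = 2*n_A*n_B*(2*n_A*n_B - n_A - n_B) / ((n_A+n_B)^2 * (n_A+n_B-1)) = 2000/900 = 2.2222.
        SD[R] = 1.4907.
Step 4: Continuity-corrected z = (R + 0.5 - E[R]) / SD[R] = (5 + 0.5 - 6.0000) / 1.4907 = -0.3354.
Step 5: Two-sided p-value via normal approximation = 2*(1 - Phi(|z|)) = 0.737316.
Step 6: alpha = 0.1. fail to reject H0.

R = 5, z = -0.3354, p = 0.737316, fail to reject H0.


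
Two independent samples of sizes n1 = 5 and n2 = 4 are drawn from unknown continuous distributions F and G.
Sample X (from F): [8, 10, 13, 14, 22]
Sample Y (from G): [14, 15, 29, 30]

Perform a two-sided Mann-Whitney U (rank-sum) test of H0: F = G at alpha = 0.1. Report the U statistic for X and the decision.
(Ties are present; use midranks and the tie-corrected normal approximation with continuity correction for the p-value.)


Step 1: Combine and sort all 9 observations; assign midranks.
sorted (value, group): (8,X), (10,X), (13,X), (14,X), (14,Y), (15,Y), (22,X), (29,Y), (30,Y)
ranks: 8->1, 10->2, 13->3, 14->4.5, 14->4.5, 15->6, 22->7, 29->8, 30->9
Step 2: Rank sum for X: R1 = 1 + 2 + 3 + 4.5 + 7 = 17.5.
Step 3: U_X = R1 - n1(n1+1)/2 = 17.5 - 5*6/2 = 17.5 - 15 = 2.5.
       U_Y = n1*n2 - U_X = 20 - 2.5 = 17.5.
Step 4: Ties are present, so use the tie-corrected normal approximation (with continuity correction) for the p-value.
Step 5: p-value = 0.085100; compare to alpha = 0.1. reject H0.

U_X = 2.5, p = 0.085100, reject H0 at alpha = 0.1.


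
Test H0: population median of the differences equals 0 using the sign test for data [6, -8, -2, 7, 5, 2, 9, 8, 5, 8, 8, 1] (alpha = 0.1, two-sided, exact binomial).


Step 1: Discard zero differences. Original n = 12; n_eff = number of nonzero differences = 12.
Nonzero differences (with sign): +6, -8, -2, +7, +5, +2, +9, +8, +5, +8, +8, +1
Step 2: Count signs: positive = 10, negative = 2.
Step 3: Under H0: P(positive) = 0.5, so the number of positives S ~ Bin(12, 0.5).
Step 4: Two-sided exact p-value = sum of Bin(12,0.5) probabilities at or below the observed probability = 0.038574.
Step 5: alpha = 0.1. reject H0.

n_eff = 12, pos = 10, neg = 2, p = 0.038574, reject H0.


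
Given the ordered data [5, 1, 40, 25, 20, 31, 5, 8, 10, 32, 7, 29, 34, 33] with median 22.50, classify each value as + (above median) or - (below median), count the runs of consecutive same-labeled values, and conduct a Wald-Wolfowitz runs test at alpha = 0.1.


Step 1: Compute median = 22.50; label A = above, B = below.
Labels in order: BBAABABBBABAAA  (n_A = 7, n_B = 7)
Step 2: Count runs R = 8.
Step 3: Under H0 (random ordering), E[R] = 2*n_A*n_B/(n_A+n_B) + 1 = 2*7*7/14 + 1 = 8.0000.
        Var[R] = 2*n_A*n_B*(2*n_A*n_B - n_A - n_B) / ((n_A+n_B)^2 * (n_A+n_B-1)) = 8232/2548 = 3.2308.
        SD[R] = 1.7974.
Step 4: R = E[R], so z = 0 with no continuity correction.
Step 5: Two-sided p-value via normal approximation = 2*(1 - Phi(|z|)) = 1.000000.
Step 6: alpha = 0.1. fail to reject H0.

R = 8, z = 0.0000, p = 1.000000, fail to reject H0.


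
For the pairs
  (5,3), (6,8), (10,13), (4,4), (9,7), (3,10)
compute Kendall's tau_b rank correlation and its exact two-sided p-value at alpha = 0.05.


Step 1: Enumerate the 15 unordered pairs (i,j) with i<j and classify each by sign(x_j-x_i) * sign(y_j-y_i).
  (1,2):dx=+1,dy=+5->C; (1,3):dx=+5,dy=+10->C; (1,4):dx=-1,dy=+1->D; (1,5):dx=+4,dy=+4->C
  (1,6):dx=-2,dy=+7->D; (2,3):dx=+4,dy=+5->C; (2,4):dx=-2,dy=-4->C; (2,5):dx=+3,dy=-1->D
  (2,6):dx=-3,dy=+2->D; (3,4):dx=-6,dy=-9->C; (3,5):dx=-1,dy=-6->C; (3,6):dx=-7,dy=-3->C
  (4,5):dx=+5,dy=+3->C; (4,6):dx=-1,dy=+6->D; (5,6):dx=-6,dy=+3->D
Step 2: C = 9, D = 6, total pairs = 15.
Step 3: tau = (C - D)/(n(n-1)/2) = (9 - 6)/15 = 0.200000.
Step 4: Exact two-sided p-value (enumerate n! = 720 permutations of y under H0): p = 0.719444.
Step 5: alpha = 0.05. fail to reject H0.

tau_b = 0.2000 (C=9, D=6), p = 0.719444, fail to reject H0.


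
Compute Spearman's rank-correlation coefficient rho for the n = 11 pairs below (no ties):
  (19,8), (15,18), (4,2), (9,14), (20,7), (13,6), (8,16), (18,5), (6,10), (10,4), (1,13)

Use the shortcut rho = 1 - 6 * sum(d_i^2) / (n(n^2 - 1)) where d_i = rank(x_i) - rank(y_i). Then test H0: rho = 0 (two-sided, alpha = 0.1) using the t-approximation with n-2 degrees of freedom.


Step 1: Rank x and y separately (midranks; no ties here).
rank(x): 19->10, 15->8, 4->2, 9->5, 20->11, 13->7, 8->4, 18->9, 6->3, 10->6, 1->1
rank(y): 8->6, 18->11, 2->1, 14->9, 7->5, 6->4, 16->10, 5->3, 10->7, 4->2, 13->8
Step 2: d_i = R_x(i) - R_y(i); compute d_i^2.
  (10-6)^2=16, (8-11)^2=9, (2-1)^2=1, (5-9)^2=16, (11-5)^2=36, (7-4)^2=9, (4-10)^2=36, (9-3)^2=36, (3-7)^2=16, (6-2)^2=16, (1-8)^2=49
sum(d^2) = 240.
Step 3: rho = 1 - 6*240 / (11*(11^2 - 1)) = 1 - 1440/1320 = -0.090909.
Step 4: Under H0, t = rho * sqrt((n-2)/(1-rho^2)) = -0.2739 ~ t(9).
Step 5: Two-sided p-value from the t-distribution with 9 df = 0.790373.
Step 6: alpha = 0.1. fail to reject H0.

rho = -0.0909, p = 0.790373, fail to reject H0 at alpha = 0.1.


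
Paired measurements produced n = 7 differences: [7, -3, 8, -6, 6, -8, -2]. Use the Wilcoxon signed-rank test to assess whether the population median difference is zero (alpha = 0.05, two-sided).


Step 1: Drop any zero differences (none here) and take |d_i|.
|d| = [7, 3, 8, 6, 6, 8, 2]
Step 2: Midrank |d_i| (ties get averaged ranks).
ranks: |7|->5, |3|->2, |8|->6.5, |6|->3.5, |6|->3.5, |8|->6.5, |2|->1
Step 3: Attach original signs; sum ranks with positive sign and with negative sign.
W+ = 5 + 6.5 + 3.5 = 15
W- = 2 + 3.5 + 6.5 + 1 = 13
(Check: W+ + W- = 28 should equal n(n+1)/2 = 28.)
Step 4: Test statistic W = min(W+, W-) = 13.
Step 5: Ties in |d|, so use the tie-corrected normal approximation.
        E[W] = n(n+1)/4 = 7*8/4 = 14.
        Tie groups: |d|=6 (t=2), |d|=8 (t=2); sum(t^3 - t) = 12.
        Var[W] = n(n+1)(2n+1)/24 - sum(t^3-t)/48 = 840/24 - 12/48 = 34.75.
        z = (W - E[W]) / sqrt(Var[W]) = (13 - 14) / 5.8949 = -0.1696.
        Two-sided p = 2*Phi(z) = 0.865295.
Step 6: alpha = 0.05. fail to reject H0.

W+ = 15, W- = 13, W = min = 13, p = 0.865295, fail to reject H0.


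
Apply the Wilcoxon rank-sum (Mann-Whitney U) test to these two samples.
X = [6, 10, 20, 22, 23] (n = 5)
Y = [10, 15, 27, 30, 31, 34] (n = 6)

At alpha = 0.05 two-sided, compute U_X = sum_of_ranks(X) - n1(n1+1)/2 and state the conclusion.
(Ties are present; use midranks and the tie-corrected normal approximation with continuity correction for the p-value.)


Step 1: Combine and sort all 11 observations; assign midranks.
sorted (value, group): (6,X), (10,X), (10,Y), (15,Y), (20,X), (22,X), (23,X), (27,Y), (30,Y), (31,Y), (34,Y)
ranks: 6->1, 10->2.5, 10->2.5, 15->4, 20->5, 22->6, 23->7, 27->8, 30->9, 31->10, 34->11
Step 2: Rank sum for X: R1 = 1 + 2.5 + 5 + 6 + 7 = 21.5.
Step 3: U_X = R1 - n1(n1+1)/2 = 21.5 - 5*6/2 = 21.5 - 15 = 6.5.
       U_Y = n1*n2 - U_X = 30 - 6.5 = 23.5.
Step 4: Ties are present, so use the tie-corrected normal approximation (with continuity correction) for the p-value.
Step 5: p-value = 0.143215; compare to alpha = 0.05. fail to reject H0.

U_X = 6.5, p = 0.143215, fail to reject H0 at alpha = 0.05.


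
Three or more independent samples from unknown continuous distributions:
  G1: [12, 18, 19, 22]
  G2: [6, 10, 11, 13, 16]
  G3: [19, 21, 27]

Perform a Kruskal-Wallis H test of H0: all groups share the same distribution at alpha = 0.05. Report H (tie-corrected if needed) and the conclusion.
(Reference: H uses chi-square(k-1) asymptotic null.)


Step 1: Combine all N = 12 observations and assign midranks.
sorted (value, group, rank): (6,G2,1), (10,G2,2), (11,G2,3), (12,G1,4), (13,G2,5), (16,G2,6), (18,G1,7), (19,G1,8.5), (19,G3,8.5), (21,G3,10), (22,G1,11), (27,G3,12)
Step 2: Sum ranks within each group.
R_1 = 30.5 (n_1 = 4)
R_2 = 17 (n_2 = 5)
R_3 = 30.5 (n_3 = 3)
Step 3: H = 12/(N(N+1)) * sum(R_i^2/n_i) - 3(N+1)
     = 12/(12*13) * (30.5^2/4 + 17^2/5 + 30.5^2/3) - 3*13
     = 0.076923 * 600.446 - 39
     = 7.188141.
Step 4: Ties present; correction factor C = 1 - 6/(12^3 - 12) = 0.996503. Corrected H = 7.188141 / 0.996503 = 7.213363.
Step 5: Under H0, H ~ chi^2(2); p-value = 0.027142.
Step 6: alpha = 0.05. reject H0.

H = 7.2134, df = 2, p = 0.027142, reject H0.
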